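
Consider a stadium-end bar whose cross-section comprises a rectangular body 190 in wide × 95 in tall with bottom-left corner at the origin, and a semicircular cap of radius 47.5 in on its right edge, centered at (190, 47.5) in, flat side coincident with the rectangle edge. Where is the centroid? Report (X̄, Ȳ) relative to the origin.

X̄ = 113.90 in, Ȳ = 47.50 in

Part | A | x̄ᵢ | ȳᵢ | A·x̄ᵢ | A·ȳᵢ
rectangular body | 18050.00 | 95.00 | 47.50 | 1714750.00 | 857375.00
semicircular end | 3544.11 | 210.16 | 47.50 | 744828.67 | 168345.19
Σ | 21594.11 |  |  | 2459578.67 | 1025720.19
X̄ = 2459578.67 / 21594.11 = 113.90 in
Ȳ = 1025720.19 / 21594.11 = 47.50 in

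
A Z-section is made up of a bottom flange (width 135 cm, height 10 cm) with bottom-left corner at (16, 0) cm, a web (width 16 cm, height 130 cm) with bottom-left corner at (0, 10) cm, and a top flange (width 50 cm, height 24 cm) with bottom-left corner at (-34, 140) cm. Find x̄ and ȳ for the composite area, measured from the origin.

x̄ = 25.61 cm, ȳ = 74.55 cm

bottom flange: A = 135 × 10 = 1350.00, centroid at (83.50, 5.00).
web: A = 16 × 130 = 2080.00, centroid at (8.00, 75.00).
top flange: A = 50 × 24 = 1200.00, centroid at (-9.00, 152.00).
ΣA = 4630.00 cm², ΣAx̄ = 118565.00 cm³, ΣAȳ = 345150.00 cm³.
x̄ = 118565.00/4630.00 = 25.61 cm; ȳ = 345150.00/4630.00 = 74.55 cm.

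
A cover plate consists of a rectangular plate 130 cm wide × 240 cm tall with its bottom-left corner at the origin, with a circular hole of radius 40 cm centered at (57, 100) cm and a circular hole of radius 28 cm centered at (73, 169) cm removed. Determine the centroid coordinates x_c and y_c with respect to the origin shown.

x_c = 65.86 cm, y_c = 119.15 cm

plate: A = 130 × 240 = 31200.00, centroid at (65.00, 120.00).
hole 1: A = −π·40² = -5026.55, centroid at (57.00, 100.00).
hole 2: A = −π·28² = -2463.01, centroid at (73.00, 169.00).
ΣA = 23710.44 cm², ΣAx_c = 1561687.12 cm³, ΣAy_c = 2825096.72 cm³.
x_c = 1561687.12/23710.44 = 65.86 cm; y_c = 2825096.72/23710.44 = 119.15 cm.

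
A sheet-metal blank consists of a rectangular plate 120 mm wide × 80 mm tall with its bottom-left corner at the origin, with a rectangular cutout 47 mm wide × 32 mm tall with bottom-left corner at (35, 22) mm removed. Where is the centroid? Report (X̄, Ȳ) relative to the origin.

X̄ = 60.28 mm, Ȳ = 40.37 mm

plate: A = 120 × 80 = 9600.00, centroid at (60.00, 40.00).
hole: A = −(47 × 32) = -1504.00, centroid at (58.50, 38.00).
ΣA = 8096.00 mm², ΣAX̄ = 488016.00 mm³, ΣAȲ = 326848.00 mm³.
X̄ = 488016.00/8096.00 = 60.28 mm; Ȳ = 326848.00/8096.00 = 40.37 mm.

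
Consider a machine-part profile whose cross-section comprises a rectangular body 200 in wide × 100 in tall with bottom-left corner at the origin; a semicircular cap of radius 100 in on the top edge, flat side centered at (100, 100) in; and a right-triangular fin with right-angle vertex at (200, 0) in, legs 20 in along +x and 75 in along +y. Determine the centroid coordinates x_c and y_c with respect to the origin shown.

rectangular body: A = 200 × 100 = 20000.00, centroid at (100.00, 50.00).
semicircular top: A = ½π·100² = 15707.96, centroid at (100.00, 142.44).
triangular fin: A = ½·20·75 = 750.00, centroid at (206.67, 25.00).
ΣA = 36457.96 in²
ΣAx_c = (20000.00)(100.00) + (15707.96)(100.00) + (750.00)(206.67) = 3725796.33 in³
ΣAy_c = (20000.00)(50.00) + (15707.96)(142.44) + (750.00)(25.00) = 3256212.99 in³
x_c = 3725796.33 / 36457.96 = 102.19 in
y_c = 3256212.99 / 36457.96 = 89.31 in

x_c = 102.19 in, y_c = 89.31 in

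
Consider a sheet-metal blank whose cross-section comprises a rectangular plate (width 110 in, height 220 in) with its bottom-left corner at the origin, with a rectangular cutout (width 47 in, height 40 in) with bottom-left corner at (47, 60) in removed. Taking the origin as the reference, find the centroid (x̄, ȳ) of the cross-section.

x̄ = 53.69 in, ȳ = 112.53 in

Part | A | x̄ᵢ | ȳᵢ | A·x̄ᵢ | A·ȳᵢ
plate | 24200.00 | 55.00 | 110.00 | 1331000.00 | 2662000.00
hole | -1880.00 | 70.50 | 80.00 | -132540.00 | -150400.00
Σ | 22320.00 |  |  | 1198460.00 | 2511600.00
x̄ = 1198460.00 / 22320.00 = 53.69 in
ȳ = 2511600.00 / 22320.00 = 112.53 in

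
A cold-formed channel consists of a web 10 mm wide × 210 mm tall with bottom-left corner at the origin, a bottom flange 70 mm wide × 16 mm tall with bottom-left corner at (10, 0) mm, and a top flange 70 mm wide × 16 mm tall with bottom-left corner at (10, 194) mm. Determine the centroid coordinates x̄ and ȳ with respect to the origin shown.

x̄ = 25.65 mm, ȳ = 105.00 mm

web: A = 10 × 210 = 2100.00, centroid at (5.00, 105.00).
bottom flange: A = 70 × 16 = 1120.00, centroid at (45.00, 8.00).
top flange: A = 70 × 16 = 1120.00, centroid at (45.00, 202.00).
ΣA = 4340.00 mm², ΣAx̄ = 111300.00 mm³, ΣAȳ = 455700.00 mm³.
x̄ = 111300.00/4340.00 = 25.65 mm; ȳ = 455700.00/4340.00 = 105.00 mm.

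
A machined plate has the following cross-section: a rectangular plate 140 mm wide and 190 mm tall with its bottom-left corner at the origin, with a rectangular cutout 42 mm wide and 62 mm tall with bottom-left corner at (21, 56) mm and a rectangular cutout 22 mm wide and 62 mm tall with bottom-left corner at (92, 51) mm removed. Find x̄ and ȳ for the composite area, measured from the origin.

x̄ = 71.23 mm, ȳ = 96.70 mm

Part | A | x̄ᵢ | ȳᵢ | A·x̄ᵢ | A·ȳᵢ
plate | 26600.00 | 70.00 | 95.00 | 1862000.00 | 2527000.00
hole 1 | -2604.00 | 42.00 | 87.00 | -109368.00 | -226548.00
hole 2 | -1364.00 | 103.00 | 82.00 | -140492.00 | -111848.00
Σ | 22632.00 |  |  | 1612140.00 | 2188604.00
x̄ = 1612140.00 / 22632.00 = 71.23 mm
ȳ = 2188604.00 / 22632.00 = 96.70 mm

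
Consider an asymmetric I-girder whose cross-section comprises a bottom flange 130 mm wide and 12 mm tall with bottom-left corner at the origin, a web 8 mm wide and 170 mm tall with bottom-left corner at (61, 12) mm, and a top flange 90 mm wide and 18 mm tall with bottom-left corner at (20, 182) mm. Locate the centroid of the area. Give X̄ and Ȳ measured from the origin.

X̄ = 65.00 mm, Ȳ = 99.27 mm

bottom flange: A = 130 × 12 = 1560.00, centroid at (65.00, 6.00).
web: A = 8 × 170 = 1360.00, centroid at (65.00, 97.00).
top flange: A = 90 × 18 = 1620.00, centroid at (65.00, 191.00).
ΣA = 4540.00 mm², ΣAX̄ = 295100.00 mm³, ΣAȲ = 450700.00 mm³.
X̄ = 295100.00/4540.00 = 65.00 mm; Ȳ = 450700.00/4540.00 = 99.27 mm.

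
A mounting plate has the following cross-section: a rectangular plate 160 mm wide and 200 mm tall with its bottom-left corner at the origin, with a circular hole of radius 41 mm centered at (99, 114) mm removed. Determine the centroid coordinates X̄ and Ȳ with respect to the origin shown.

X̄ = 76.24 mm, Ȳ = 97.23 mm

Part | A | x̄ᵢ | ȳᵢ | A·x̄ᵢ | A·ȳᵢ
plate | 32000.00 | 80.00 | 100.00 | 2560000.00 | 3200000.00
hole | -5281.02 | 99.00 | 114.00 | -522820.71 | -602035.97
Σ | 26718.98 |  |  | 2037179.29 | 2597964.03
X̄ = 2037179.29 / 26718.98 = 76.24 mm
Ȳ = 2597964.03 / 26718.98 = 97.23 mm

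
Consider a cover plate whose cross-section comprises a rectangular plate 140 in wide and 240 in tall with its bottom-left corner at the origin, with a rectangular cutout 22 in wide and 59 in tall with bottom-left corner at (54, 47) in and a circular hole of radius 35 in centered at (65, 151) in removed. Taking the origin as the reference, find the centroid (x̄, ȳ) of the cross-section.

plate: A = 140 × 240 = 33600.00, centroid at (70.00, 120.00).
hole 1: A = −(22 × 59) = -1298.00, centroid at (65.00, 76.50).
hole 2: A = −π·35² = -3848.45, centroid at (65.00, 151.00).
ΣA = 28453.55 in²
ΣAx̄ = (33600.00)(70.00) + (-1298.00)(65.00) + (-3848.45)(65.00) = 2017480.68 in³
ΣAȳ = (33600.00)(120.00) + (-1298.00)(76.50) + (-3848.45)(151.00) = 3351586.90 in³
x̄ = 2017480.68 / 28453.55 = 70.90 in
ȳ = 3351586.90 / 28453.55 = 117.79 in

x̄ = 70.90 in, ȳ = 117.79 in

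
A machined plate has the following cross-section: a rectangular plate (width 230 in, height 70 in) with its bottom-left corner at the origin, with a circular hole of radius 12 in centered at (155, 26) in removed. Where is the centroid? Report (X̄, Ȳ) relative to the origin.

X̄ = 113.84 in, Ȳ = 35.26 in

plate: A = 230 × 70 = 16100.00, centroid at (115.00, 35.00).
hole: A = −π·12² = -452.39, centroid at (155.00, 26.00).
ΣA = 15647.61 in², ΣAX̄ = 1781379.65 in³, ΣAȲ = 551737.88 in³.
X̄ = 1781379.65/15647.61 = 113.84 in; Ȳ = 551737.88/15647.61 = 35.26 in.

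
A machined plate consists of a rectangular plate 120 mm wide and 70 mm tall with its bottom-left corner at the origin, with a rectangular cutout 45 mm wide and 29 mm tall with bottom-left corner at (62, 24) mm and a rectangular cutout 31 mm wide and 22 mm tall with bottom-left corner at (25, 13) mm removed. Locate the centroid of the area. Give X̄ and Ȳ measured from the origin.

plate: A = 120 × 70 = 8400.00, centroid at (60.00, 35.00).
hole 1: A = −(45 × 29) = -1305.00, centroid at (84.50, 38.50).
hole 2: A = −(31 × 22) = -682.00, centroid at (40.50, 24.00).
ΣA = 6413.00 mm²
ΣAX̄ = (8400.00)(60.00) + (-1305.00)(84.50) + (-682.00)(40.50) = 366106.50 mm³
ΣAȲ = (8400.00)(35.00) + (-1305.00)(38.50) + (-682.00)(24.00) = 227389.50 mm³
X̄ = 366106.50 / 6413.00 = 57.09 mm
Ȳ = 227389.50 / 6413.00 = 35.46 mm

X̄ = 57.09 mm, Ȳ = 35.46 mm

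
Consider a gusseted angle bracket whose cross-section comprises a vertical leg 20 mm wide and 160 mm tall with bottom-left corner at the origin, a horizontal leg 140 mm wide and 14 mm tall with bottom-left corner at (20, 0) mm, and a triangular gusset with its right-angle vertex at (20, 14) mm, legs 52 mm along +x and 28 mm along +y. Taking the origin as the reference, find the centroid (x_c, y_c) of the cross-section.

x_c = 40.01 mm, y_c = 48.69 mm

vertical leg: A = 20 × 160 = 3200.00, centroid at (10.00, 80.00).
horizontal leg: A = 140 × 14 = 1960.00, centroid at (90.00, 7.00).
gusset: A = ½·52·28 = 728.00, centroid at (37.33, 23.33).
ΣA = 5888.00 mm², ΣAx_c = 235578.67 mm³, ΣAy_c = 286706.67 mm³.
x_c = 235578.67/5888.00 = 40.01 mm; y_c = 286706.67/5888.00 = 48.69 mm.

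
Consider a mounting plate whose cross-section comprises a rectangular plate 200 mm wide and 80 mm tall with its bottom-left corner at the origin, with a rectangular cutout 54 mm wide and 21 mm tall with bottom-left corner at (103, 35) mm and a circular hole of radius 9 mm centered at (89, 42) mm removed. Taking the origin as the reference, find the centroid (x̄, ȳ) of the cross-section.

plate: A = 200 × 80 = 16000.00, centroid at (100.00, 40.00).
hole 1: A = −(54 × 21) = -1134.00, centroid at (130.00, 45.50).
hole 2: A = −π·9² = -254.47, centroid at (89.00, 42.00).
ΣA = 14611.53 mm², ΣAx̄ = 1429932.26 mm³, ΣAȳ = 577715.30 mm³.
x̄ = 1429932.26/14611.53 = 97.86 mm; ȳ = 577715.30/14611.53 = 39.54 mm.

x̄ = 97.86 mm, ȳ = 39.54 mm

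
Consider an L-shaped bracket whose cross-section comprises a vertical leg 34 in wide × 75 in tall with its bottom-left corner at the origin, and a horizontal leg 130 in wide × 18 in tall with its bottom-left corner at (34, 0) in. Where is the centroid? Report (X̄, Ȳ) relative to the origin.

X̄ = 56.24 in, Ȳ = 23.86 in

Part | A | x̄ᵢ | ȳᵢ | A·x̄ᵢ | A·ȳᵢ
vertical leg | 2550.00 | 17.00 | 37.50 | 43350.00 | 95625.00
horizontal leg | 2340.00 | 99.00 | 9.00 | 231660.00 | 21060.00
Σ | 4890.00 |  |  | 275010.00 | 116685.00
X̄ = 275010.00 / 4890.00 = 56.24 in
Ȳ = 116685.00 / 4890.00 = 23.86 in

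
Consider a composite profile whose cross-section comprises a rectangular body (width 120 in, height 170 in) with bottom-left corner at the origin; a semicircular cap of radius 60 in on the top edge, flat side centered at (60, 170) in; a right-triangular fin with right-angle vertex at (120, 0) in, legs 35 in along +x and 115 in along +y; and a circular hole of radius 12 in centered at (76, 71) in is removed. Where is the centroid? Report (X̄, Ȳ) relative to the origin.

Part | A | x̄ᵢ | ȳᵢ | A·x̄ᵢ | A·ȳᵢ
rectangular body | 20400.00 | 60.00 | 85.00 | 1224000.00 | 1734000.00
semicircular top | 5654.87 | 60.00 | 195.46 | 339292.01 | 1105327.35
triangular fin | 2012.50 | 131.67 | 38.33 | 264979.17 | 77145.83
hole | -452.39 | 76.00 | 71.00 | -34381.59 | -32119.64
Σ | 27614.98 |  |  | 1793889.58 | 2884353.54
X̄ = 1793889.58 / 27614.98 = 64.96 in
Ȳ = 2884353.54 / 27614.98 = 104.45 in

X̄ = 64.96 in, Ȳ = 104.45 in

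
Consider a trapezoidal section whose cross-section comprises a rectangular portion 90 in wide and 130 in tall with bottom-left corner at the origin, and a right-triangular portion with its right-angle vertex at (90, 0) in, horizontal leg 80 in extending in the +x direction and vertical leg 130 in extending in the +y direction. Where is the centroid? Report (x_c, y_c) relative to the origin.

rectangular portion: A = 90 × 130 = 11700.00, centroid at (45.00, 65.00).
triangular portion: A = ½·80·130 = 5200.00, centroid at (116.67, 43.33).
ΣA = 16900.00 in², ΣAx_c = 1133166.67 in³, ΣAy_c = 985833.33 in³.
x_c = 1133166.67/16900.00 = 67.05 in; y_c = 985833.33/16900.00 = 58.33 in.

x_c = 67.05 in, y_c = 58.33 in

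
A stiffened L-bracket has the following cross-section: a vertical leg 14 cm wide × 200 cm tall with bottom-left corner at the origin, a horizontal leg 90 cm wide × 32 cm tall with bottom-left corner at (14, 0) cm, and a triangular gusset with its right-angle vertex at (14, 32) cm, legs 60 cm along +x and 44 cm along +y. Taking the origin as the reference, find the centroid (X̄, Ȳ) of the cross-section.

X̄ = 33.49 cm, Ȳ = 55.38 cm

vertical leg: A = 14 × 200 = 2800.00, centroid at (7.00, 100.00).
horizontal leg: A = 90 × 32 = 2880.00, centroid at (59.00, 16.00).
gusset: A = ½·60·44 = 1320.00, centroid at (34.00, 46.67).
ΣA = 7000.00 cm², ΣAX̄ = 234400.00 cm³, ΣAȲ = 387680.00 cm³.
X̄ = 234400.00/7000.00 = 33.49 cm; Ȳ = 387680.00/7000.00 = 55.38 cm.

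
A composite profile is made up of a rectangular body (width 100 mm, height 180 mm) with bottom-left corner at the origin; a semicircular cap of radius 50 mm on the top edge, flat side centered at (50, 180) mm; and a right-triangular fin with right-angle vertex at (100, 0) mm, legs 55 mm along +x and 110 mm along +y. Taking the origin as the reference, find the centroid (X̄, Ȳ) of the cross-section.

X̄ = 58.28 mm, Ȳ = 101.04 mm

rectangular body: A = 100 × 180 = 18000.00, centroid at (50.00, 90.00).
semicircular top: A = ½π·50² = 3926.99, centroid at (50.00, 201.22).
triangular fin: A = ½·55·110 = 3025.00, centroid at (118.33, 36.67).
ΣA = 24951.99 mm², ΣAX̄ = 1454307.87 mm³, ΣAȲ = 2521108.35 mm³.
X̄ = 1454307.87/24951.99 = 58.28 mm; Ȳ = 2521108.35/24951.99 = 101.04 mm.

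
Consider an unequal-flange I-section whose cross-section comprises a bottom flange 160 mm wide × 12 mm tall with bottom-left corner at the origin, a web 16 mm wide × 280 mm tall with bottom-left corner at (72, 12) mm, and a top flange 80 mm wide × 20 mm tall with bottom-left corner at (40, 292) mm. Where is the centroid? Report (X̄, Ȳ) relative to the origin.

bottom flange: A = 160 × 12 = 1920.00, centroid at (80.00, 6.00).
web: A = 16 × 280 = 4480.00, centroid at (80.00, 152.00).
top flange: A = 80 × 20 = 1600.00, centroid at (80.00, 302.00).
ΣA = 8000.00 mm², ΣAX̄ = 640000.00 mm³, ΣAȲ = 1175680.00 mm³.
X̄ = 640000.00/8000.00 = 80.00 mm; Ȳ = 1175680.00/8000.00 = 146.96 mm.

X̄ = 80.00 mm, Ȳ = 146.96 mm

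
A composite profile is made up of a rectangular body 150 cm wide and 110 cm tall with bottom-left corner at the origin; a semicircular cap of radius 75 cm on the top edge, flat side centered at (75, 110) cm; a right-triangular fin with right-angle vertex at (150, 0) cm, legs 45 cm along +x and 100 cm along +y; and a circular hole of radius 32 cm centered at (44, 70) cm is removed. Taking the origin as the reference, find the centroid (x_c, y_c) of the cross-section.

x_c = 87.40 cm, y_c = 82.50 cm

rectangular body: A = 150 × 110 = 16500.00, centroid at (75.00, 55.00).
semicircular top: A = ½π·75² = 8835.73, centroid at (75.00, 141.83).
triangular fin: A = ½·45·100 = 2250.00, centroid at (165.00, 33.33).
hole: A = −π·32² = -3216.99, centroid at (44.00, 70.00).
ΣA = 24368.74 cm², ΣAx_c = 2129882.10 cm³, ΣAy_c = 2010490.87 cm³.
x_c = 2129882.10/24368.74 = 87.40 cm; y_c = 2010490.87/24368.74 = 82.50 cm.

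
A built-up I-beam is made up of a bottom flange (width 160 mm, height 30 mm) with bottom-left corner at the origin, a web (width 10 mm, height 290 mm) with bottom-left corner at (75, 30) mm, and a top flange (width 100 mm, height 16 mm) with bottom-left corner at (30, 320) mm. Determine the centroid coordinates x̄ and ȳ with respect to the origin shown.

x̄ = 80.00 mm, ȳ = 118.74 mm

bottom flange: A = 160 × 30 = 4800.00, centroid at (80.00, 15.00).
web: A = 10 × 290 = 2900.00, centroid at (80.00, 175.00).
top flange: A = 100 × 16 = 1600.00, centroid at (80.00, 328.00).
ΣA = 9300.00 mm², ΣAx̄ = 744000.00 mm³, ΣAȳ = 1104300.00 mm³.
x̄ = 744000.00/9300.00 = 80.00 mm; ȳ = 1104300.00/9300.00 = 118.74 mm.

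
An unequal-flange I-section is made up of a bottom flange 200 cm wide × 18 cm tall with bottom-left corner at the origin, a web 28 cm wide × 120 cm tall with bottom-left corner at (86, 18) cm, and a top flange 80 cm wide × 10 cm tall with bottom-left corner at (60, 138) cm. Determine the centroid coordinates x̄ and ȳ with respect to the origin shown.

x̄ = 100.00 cm, ȳ = 52.69 cm

Part | A | x̄ᵢ | ȳᵢ | A·x̄ᵢ | A·ȳᵢ
bottom flange | 3600.00 | 100.00 | 9.00 | 360000.00 | 32400.00
web | 3360.00 | 100.00 | 78.00 | 336000.00 | 262080.00
top flange | 800.00 | 100.00 | 143.00 | 80000.00 | 114400.00
Σ | 7760.00 |  |  | 776000.00 | 408880.00
x̄ = 776000.00 / 7760.00 = 100.00 cm
ȳ = 408880.00 / 7760.00 = 52.69 cm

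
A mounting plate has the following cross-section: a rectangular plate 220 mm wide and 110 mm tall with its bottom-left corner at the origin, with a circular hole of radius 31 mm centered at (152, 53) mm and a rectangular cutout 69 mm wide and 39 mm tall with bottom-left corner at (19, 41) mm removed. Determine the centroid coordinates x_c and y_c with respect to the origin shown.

x_c = 111.37 mm, y_c = 54.53 mm

Part | A | x̄ᵢ | ȳᵢ | A·x̄ᵢ | A·ȳᵢ
plate | 24200.00 | 110.00 | 55.00 | 2662000.00 | 1331000.00
hole 1 | -3019.07 | 152.00 | 53.00 | -458898.72 | -160010.74
hole 2 | -2691.00 | 53.50 | 60.50 | -143968.50 | -162805.50
Σ | 18489.93 |  |  | 2059132.78 | 1008183.76
x_c = 2059132.78 / 18489.93 = 111.37 mm
y_c = 1008183.76 / 18489.93 = 54.53 mm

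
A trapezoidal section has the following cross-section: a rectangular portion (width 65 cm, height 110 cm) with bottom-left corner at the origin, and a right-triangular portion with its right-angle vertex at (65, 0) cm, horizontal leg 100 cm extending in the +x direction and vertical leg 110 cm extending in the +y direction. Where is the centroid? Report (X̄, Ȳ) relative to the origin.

rectangular portion: A = 65 × 110 = 7150.00, centroid at (32.50, 55.00).
triangular portion: A = ½·100·110 = 5500.00, centroid at (98.33, 36.67).
ΣA = 12650.00 cm², ΣAX̄ = 773208.33 cm³, ΣAȲ = 594916.67 cm³.
X̄ = 773208.33/12650.00 = 61.12 cm; Ȳ = 594916.67/12650.00 = 47.03 cm.

X̄ = 61.12 cm, Ȳ = 47.03 cm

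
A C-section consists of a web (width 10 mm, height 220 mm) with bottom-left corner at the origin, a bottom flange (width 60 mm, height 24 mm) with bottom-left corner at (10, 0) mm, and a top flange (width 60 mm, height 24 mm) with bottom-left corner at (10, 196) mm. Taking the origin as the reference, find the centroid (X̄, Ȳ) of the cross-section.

X̄ = 24.84 mm, Ȳ = 110.00 mm

web: A = 10 × 220 = 2200.00, centroid at (5.00, 110.00).
bottom flange: A = 60 × 24 = 1440.00, centroid at (40.00, 12.00).
top flange: A = 60 × 24 = 1440.00, centroid at (40.00, 208.00).
ΣA = 5080.00 mm², ΣAX̄ = 126200.00 mm³, ΣAȲ = 558800.00 mm³.
X̄ = 126200.00/5080.00 = 24.84 mm; Ȳ = 558800.00/5080.00 = 110.00 mm.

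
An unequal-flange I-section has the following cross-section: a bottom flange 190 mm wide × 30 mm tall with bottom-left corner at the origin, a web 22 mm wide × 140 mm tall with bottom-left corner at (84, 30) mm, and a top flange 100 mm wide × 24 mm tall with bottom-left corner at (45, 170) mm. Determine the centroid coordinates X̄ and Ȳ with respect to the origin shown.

bottom flange: A = 190 × 30 = 5700.00, centroid at (95.00, 15.00).
web: A = 22 × 140 = 3080.00, centroid at (95.00, 100.00).
top flange: A = 100 × 24 = 2400.00, centroid at (95.00, 182.00).
ΣA = 11180.00 mm², ΣAX̄ = 1062100.00 mm³, ΣAȲ = 830300.00 mm³.
X̄ = 1062100.00/11180.00 = 95.00 mm; Ȳ = 830300.00/11180.00 = 74.27 mm.

X̄ = 95.00 mm, Ȳ = 74.27 mm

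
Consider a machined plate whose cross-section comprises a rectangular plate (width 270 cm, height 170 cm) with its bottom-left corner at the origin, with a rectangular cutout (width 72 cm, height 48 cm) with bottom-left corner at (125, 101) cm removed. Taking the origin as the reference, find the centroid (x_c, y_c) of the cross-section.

plate: A = 270 × 170 = 45900.00, centroid at (135.00, 85.00).
hole: A = −(72 × 48) = -3456.00, centroid at (161.00, 125.00).
ΣA = 42444.00 cm²
ΣAx_c = (45900.00)(135.00) + (-3456.00)(161.00) = 5640084.00 cm³
ΣAy_c = (45900.00)(85.00) + (-3456.00)(125.00) = 3469500.00 cm³
x_c = 5640084.00 / 42444.00 = 132.88 cm
y_c = 3469500.00 / 42444.00 = 81.74 cm

x_c = 132.88 cm, y_c = 81.74 cm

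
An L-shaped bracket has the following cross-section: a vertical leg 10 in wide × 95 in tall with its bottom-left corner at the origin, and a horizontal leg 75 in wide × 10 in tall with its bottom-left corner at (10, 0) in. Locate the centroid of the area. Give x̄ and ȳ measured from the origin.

x̄ = 23.75 in, ȳ = 28.75 in

Part | A | x̄ᵢ | ȳᵢ | A·x̄ᵢ | A·ȳᵢ
vertical leg | 950.00 | 5.00 | 47.50 | 4750.00 | 45125.00
horizontal leg | 750.00 | 47.50 | 5.00 | 35625.00 | 3750.00
Σ | 1700.00 |  |  | 40375.00 | 48875.00
x̄ = 40375.00 / 1700.00 = 23.75 in
ȳ = 48875.00 / 1700.00 = 28.75 in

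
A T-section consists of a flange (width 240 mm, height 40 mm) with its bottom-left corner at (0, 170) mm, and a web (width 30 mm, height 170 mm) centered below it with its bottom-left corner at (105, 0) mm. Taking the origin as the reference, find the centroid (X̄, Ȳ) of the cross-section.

web: A = 30 × 170 = 5100.00, centroid at (120.00, 85.00).
flange: A = 240 × 40 = 9600.00, centroid at (120.00, 190.00).
ΣA = 14700.00 mm²
ΣAX̄ = (5100.00)(120.00) + (9600.00)(120.00) = 1764000.00 mm³
ΣAȲ = (5100.00)(85.00) + (9600.00)(190.00) = 2257500.00 mm³
X̄ = 1764000.00 / 14700.00 = 120.00 mm
Ȳ = 2257500.00 / 14700.00 = 153.57 mm

X̄ = 120.00 mm, Ȳ = 153.57 mm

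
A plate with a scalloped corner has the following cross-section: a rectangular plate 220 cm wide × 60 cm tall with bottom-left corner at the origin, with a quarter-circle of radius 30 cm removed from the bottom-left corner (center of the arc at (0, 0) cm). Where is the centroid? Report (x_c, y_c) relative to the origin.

x_c = 115.50 cm, y_c = 30.98 cm

plate: A = 220 × 60 = 13200.00, centroid at (110.00, 30.00).
removed quarter-circle: A = −¼π·30² = -706.86, centroid at (12.73, 12.73).
ΣA = 12493.14 cm²
ΣAx_c = (13200.00)(110.00) + (-706.86)(12.73) = 1443000.00 cm³
ΣAy_c = (13200.00)(30.00) + (-706.86)(12.73) = 387000.00 cm³
x_c = 1443000.00 / 12493.14 = 115.50 cm
y_c = 387000.00 / 12493.14 = 30.98 cm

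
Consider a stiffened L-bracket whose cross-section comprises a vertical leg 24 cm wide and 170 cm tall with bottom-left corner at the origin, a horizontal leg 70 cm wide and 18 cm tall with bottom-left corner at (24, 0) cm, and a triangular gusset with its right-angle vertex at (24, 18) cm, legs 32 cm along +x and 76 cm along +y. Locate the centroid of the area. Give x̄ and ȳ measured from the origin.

x̄ = 25.24 cm, ȳ = 62.67 cm

vertical leg: A = 24 × 170 = 4080.00, centroid at (12.00, 85.00).
horizontal leg: A = 70 × 18 = 1260.00, centroid at (59.00, 9.00).
gusset: A = ½·32·76 = 1216.00, centroid at (34.67, 43.33).
ΣA = 6556.00 cm², ΣAx̄ = 165454.67 cm³, ΣAȳ = 410833.33 cm³.
x̄ = 165454.67/6556.00 = 25.24 cm; ȳ = 410833.33/6556.00 = 62.67 cm.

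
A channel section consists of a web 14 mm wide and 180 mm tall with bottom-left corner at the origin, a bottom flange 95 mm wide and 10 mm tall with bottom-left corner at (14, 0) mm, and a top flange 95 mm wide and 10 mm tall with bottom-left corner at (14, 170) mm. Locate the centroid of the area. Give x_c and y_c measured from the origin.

web: A = 14 × 180 = 2520.00, centroid at (7.00, 90.00).
bottom flange: A = 95 × 10 = 950.00, centroid at (61.50, 5.00).
top flange: A = 95 × 10 = 950.00, centroid at (61.50, 175.00).
ΣA = 4420.00 mm², ΣAx_c = 134490.00 mm³, ΣAy_c = 397800.00 mm³.
x_c = 134490.00/4420.00 = 30.43 mm; y_c = 397800.00/4420.00 = 90.00 mm.

x_c = 30.43 mm, y_c = 90.00 mm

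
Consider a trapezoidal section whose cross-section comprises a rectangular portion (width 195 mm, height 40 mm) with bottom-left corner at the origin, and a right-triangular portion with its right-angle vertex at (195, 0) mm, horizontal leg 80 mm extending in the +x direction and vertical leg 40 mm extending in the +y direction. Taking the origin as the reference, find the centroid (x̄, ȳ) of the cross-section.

x̄ = 118.63 mm, ȳ = 18.87 mm

Part | A | x̄ᵢ | ȳᵢ | A·x̄ᵢ | A·ȳᵢ
rectangular portion | 7800.00 | 97.50 | 20.00 | 760500.00 | 156000.00
triangular portion | 1600.00 | 221.67 | 13.33 | 354666.67 | 21333.33
Σ | 9400.00 |  |  | 1115166.67 | 177333.33
x̄ = 1115166.67 / 9400.00 = 118.63 mm
ȳ = 177333.33 / 9400.00 = 18.87 mm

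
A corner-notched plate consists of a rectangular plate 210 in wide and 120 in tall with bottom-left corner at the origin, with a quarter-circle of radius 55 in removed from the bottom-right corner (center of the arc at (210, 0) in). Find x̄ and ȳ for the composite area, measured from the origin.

Part | A | x̄ᵢ | ȳᵢ | A·x̄ᵢ | A·ȳᵢ
plate | 25200.00 | 105.00 | 60.00 | 2646000.00 | 1512000.00
removed quarter-circle | -2375.83 | 186.66 | 23.34 | -443465.85 | -55458.33
Σ | 22824.17 |  |  | 2202534.15 | 1456541.67
x̄ = 2202534.15 / 22824.17 = 96.50 in
ȳ = 1456541.67 / 22824.17 = 63.82 in

x̄ = 96.50 in, ȳ = 63.82 in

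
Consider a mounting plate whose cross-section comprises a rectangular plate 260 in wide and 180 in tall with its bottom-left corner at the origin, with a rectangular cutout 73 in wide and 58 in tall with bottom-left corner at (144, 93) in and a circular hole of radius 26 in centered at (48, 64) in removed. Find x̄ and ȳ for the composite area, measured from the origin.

x̄ = 129.02 in, ȳ = 88.02 in

plate: A = 260 × 180 = 46800.00, centroid at (130.00, 90.00).
hole 1: A = −(73 × 58) = -4234.00, centroid at (180.50, 122.00).
hole 2: A = −π·26² = -2123.72, centroid at (48.00, 64.00).
ΣA = 40442.28 in², ΣAx̄ = 5217824.60 in³, ΣAȳ = 3559534.14 in³.
x̄ = 5217824.60/40442.28 = 129.02 in; ȳ = 3559534.14/40442.28 = 88.02 in.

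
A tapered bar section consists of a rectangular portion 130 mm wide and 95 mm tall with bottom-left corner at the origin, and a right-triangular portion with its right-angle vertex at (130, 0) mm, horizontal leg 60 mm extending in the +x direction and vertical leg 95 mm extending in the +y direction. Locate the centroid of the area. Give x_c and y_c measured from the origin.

rectangular portion: A = 130 × 95 = 12350.00, centroid at (65.00, 47.50).
triangular portion: A = ½·60·95 = 2850.00, centroid at (150.00, 31.67).
ΣA = 15200.00 mm², ΣAx_c = 1230250.00 mm³, ΣAy_c = 676875.00 mm³.
x_c = 1230250.00/15200.00 = 80.94 mm; y_c = 676875.00/15200.00 = 44.53 mm.

x_c = 80.94 mm, y_c = 44.53 mm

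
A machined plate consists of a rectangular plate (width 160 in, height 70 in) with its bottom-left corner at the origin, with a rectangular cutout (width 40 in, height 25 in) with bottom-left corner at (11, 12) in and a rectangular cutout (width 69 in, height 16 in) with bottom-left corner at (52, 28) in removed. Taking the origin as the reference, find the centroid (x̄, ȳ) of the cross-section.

plate: A = 160 × 70 = 11200.00, centroid at (80.00, 35.00).
hole 1: A = −(40 × 25) = -1000.00, centroid at (31.00, 24.50).
hole 2: A = −(69 × 16) = -1104.00, centroid at (86.50, 36.00).
ΣA = 9096.00 in², ΣAx̄ = 769504.00 in³, ΣAȳ = 327756.00 in³.
x̄ = 769504.00/9096.00 = 84.60 in; ȳ = 327756.00/9096.00 = 36.03 in.

x̄ = 84.60 in, ȳ = 36.03 in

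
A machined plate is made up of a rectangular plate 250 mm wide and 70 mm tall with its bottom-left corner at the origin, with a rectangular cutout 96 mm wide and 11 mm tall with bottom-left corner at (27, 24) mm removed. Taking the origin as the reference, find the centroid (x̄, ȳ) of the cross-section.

x̄ = 128.21 mm, ȳ = 35.35 mm

plate: A = 250 × 70 = 17500.00, centroid at (125.00, 35.00).
hole: A = −(96 × 11) = -1056.00, centroid at (75.00, 29.50).
ΣA = 16444.00 mm², ΣAx̄ = 2108300.00 mm³, ΣAȳ = 581348.00 mm³.
x̄ = 2108300.00/16444.00 = 128.21 mm; ȳ = 581348.00/16444.00 = 35.35 mm.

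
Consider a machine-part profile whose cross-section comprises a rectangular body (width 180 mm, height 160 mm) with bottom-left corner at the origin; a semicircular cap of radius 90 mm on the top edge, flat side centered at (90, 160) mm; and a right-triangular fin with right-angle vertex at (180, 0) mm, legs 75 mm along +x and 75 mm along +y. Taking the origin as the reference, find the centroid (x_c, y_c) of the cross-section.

Part | A | x̄ᵢ | ȳᵢ | A·x̄ᵢ | A·ȳᵢ
rectangular body | 28800.00 | 90.00 | 80.00 | 2592000.00 | 2304000.00
semicircular top | 12723.45 | 90.00 | 198.20 | 1145110.52 | 2521752.04
triangular fin | 2812.50 | 205.00 | 25.00 | 576562.50 | 70312.50
Σ | 44335.95 |  |  | 4313673.02 | 4896064.54
x_c = 4313673.02 / 44335.95 = 97.30 mm
y_c = 4896064.54 / 44335.95 = 110.43 mm

x_c = 97.30 mm, y_c = 110.43 mm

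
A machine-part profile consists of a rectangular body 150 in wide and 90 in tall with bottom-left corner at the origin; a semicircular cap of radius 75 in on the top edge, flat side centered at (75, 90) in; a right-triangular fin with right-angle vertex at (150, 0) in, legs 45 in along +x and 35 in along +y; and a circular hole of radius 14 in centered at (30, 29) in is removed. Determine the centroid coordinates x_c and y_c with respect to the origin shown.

rectangular body: A = 150 × 90 = 13500.00, centroid at (75.00, 45.00).
semicircular top: A = ½π·75² = 8835.73, centroid at (75.00, 121.83).
triangular fin: A = ½·45·35 = 787.50, centroid at (165.00, 11.67).
hole: A = −π·14² = -615.75, centroid at (30.00, 29.00).
ΣA = 22507.48 in², ΣAx_c = 1786644.64 in³, ΣAy_c = 1675296.33 in³.
x_c = 1786644.64/22507.48 = 79.38 in; y_c = 1675296.33/22507.48 = 74.43 in.

x_c = 79.38 in, y_c = 74.43 in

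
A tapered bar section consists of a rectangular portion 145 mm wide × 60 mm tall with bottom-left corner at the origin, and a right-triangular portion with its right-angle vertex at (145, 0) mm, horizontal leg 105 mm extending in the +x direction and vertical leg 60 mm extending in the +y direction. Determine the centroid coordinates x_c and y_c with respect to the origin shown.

x_c = 101.08 mm, y_c = 27.34 mm

rectangular portion: A = 145 × 60 = 8700.00, centroid at (72.50, 30.00).
triangular portion: A = ½·105·60 = 3150.00, centroid at (180.00, 20.00).
ΣA = 11850.00 mm²
ΣAx_c = (8700.00)(72.50) + (3150.00)(180.00) = 1197750.00 mm³
ΣAy_c = (8700.00)(30.00) + (3150.00)(20.00) = 324000.00 mm³
x_c = 1197750.00 / 11850.00 = 101.08 mm
y_c = 324000.00 / 11850.00 = 27.34 mm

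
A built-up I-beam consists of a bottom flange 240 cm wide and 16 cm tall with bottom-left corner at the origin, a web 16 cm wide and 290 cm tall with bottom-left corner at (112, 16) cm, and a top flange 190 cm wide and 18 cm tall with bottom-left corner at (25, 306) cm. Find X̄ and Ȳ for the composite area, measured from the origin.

bottom flange: A = 240 × 16 = 3840.00, centroid at (120.00, 8.00).
web: A = 16 × 290 = 4640.00, centroid at (120.00, 161.00).
top flange: A = 190 × 18 = 3420.00, centroid at (120.00, 315.00).
ΣA = 11900.00 cm², ΣAX̄ = 1428000.00 cm³, ΣAȲ = 1855060.00 cm³.
X̄ = 1428000.00/11900.00 = 120.00 cm; Ȳ = 1855060.00/11900.00 = 155.89 cm.

X̄ = 120.00 cm, Ȳ = 155.89 cm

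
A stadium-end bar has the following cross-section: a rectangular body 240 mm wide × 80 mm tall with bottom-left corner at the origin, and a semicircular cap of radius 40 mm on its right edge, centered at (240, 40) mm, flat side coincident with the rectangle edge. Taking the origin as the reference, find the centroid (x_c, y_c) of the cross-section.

x_c = 135.85 mm, y_c = 40.00 mm

Part | A | x̄ᵢ | ȳᵢ | A·x̄ᵢ | A·ȳᵢ
rectangular body | 19200.00 | 120.00 | 40.00 | 2304000.00 | 768000.00
semicircular end | 2513.27 | 256.98 | 40.00 | 645852.46 | 100530.96
Σ | 21713.27 |  |  | 2949852.46 | 868530.96
x_c = 2949852.46 / 21713.27 = 135.85 mm
y_c = 868530.96 / 21713.27 = 40.00 mm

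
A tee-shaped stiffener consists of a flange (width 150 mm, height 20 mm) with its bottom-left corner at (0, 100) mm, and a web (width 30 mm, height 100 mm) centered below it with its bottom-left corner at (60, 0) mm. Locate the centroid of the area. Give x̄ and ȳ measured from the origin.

Part | A | x̄ᵢ | ȳᵢ | A·x̄ᵢ | A·ȳᵢ
web | 3000.00 | 75.00 | 50.00 | 225000.00 | 150000.00
flange | 3000.00 | 75.00 | 110.00 | 225000.00 | 330000.00
Σ | 6000.00 |  |  | 450000.00 | 480000.00
x̄ = 450000.00 / 6000.00 = 75.00 mm
ȳ = 480000.00 / 6000.00 = 80.00 mm

x̄ = 75.00 mm, ȳ = 80.00 mm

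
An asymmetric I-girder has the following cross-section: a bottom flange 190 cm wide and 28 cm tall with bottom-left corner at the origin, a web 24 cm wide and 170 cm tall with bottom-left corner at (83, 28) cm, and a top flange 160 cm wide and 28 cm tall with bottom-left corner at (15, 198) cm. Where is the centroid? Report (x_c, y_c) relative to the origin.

x_c = 95.00 cm, y_c = 107.01 cm

bottom flange: A = 190 × 28 = 5320.00, centroid at (95.00, 14.00).
web: A = 24 × 170 = 4080.00, centroid at (95.00, 113.00).
top flange: A = 160 × 28 = 4480.00, centroid at (95.00, 212.00).
ΣA = 13880.00 cm²
ΣAx_c = (5320.00)(95.00) + (4080.00)(95.00) + (4480.00)(95.00) = 1318600.00 cm³
ΣAy_c = (5320.00)(14.00) + (4080.00)(113.00) + (4480.00)(212.00) = 1485280.00 cm³
x_c = 1318600.00 / 13880.00 = 95.00 cm
y_c = 1485280.00 / 13880.00 = 107.01 cm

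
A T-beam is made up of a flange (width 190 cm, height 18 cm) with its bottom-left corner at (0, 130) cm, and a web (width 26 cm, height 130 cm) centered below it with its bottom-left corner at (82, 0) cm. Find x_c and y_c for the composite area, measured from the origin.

web: A = 26 × 130 = 3380.00, centroid at (95.00, 65.00).
flange: A = 190 × 18 = 3420.00, centroid at (95.00, 139.00).
ΣA = 6800.00 cm²
ΣAx_c = (3380.00)(95.00) + (3420.00)(95.00) = 646000.00 cm³
ΣAy_c = (3380.00)(65.00) + (3420.00)(139.00) = 695080.00 cm³
x_c = 646000.00 / 6800.00 = 95.00 cm
y_c = 695080.00 / 6800.00 = 102.22 cm

x_c = 95.00 cm, y_c = 102.22 cm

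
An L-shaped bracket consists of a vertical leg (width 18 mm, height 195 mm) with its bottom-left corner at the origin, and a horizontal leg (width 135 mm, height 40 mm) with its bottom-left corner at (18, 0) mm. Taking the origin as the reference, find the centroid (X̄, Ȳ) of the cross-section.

X̄ = 55.36 mm, Ȳ = 50.53 mm

Part | A | x̄ᵢ | ȳᵢ | A·x̄ᵢ | A·ȳᵢ
vertical leg | 3510.00 | 9.00 | 97.50 | 31590.00 | 342225.00
horizontal leg | 5400.00 | 85.50 | 20.00 | 461700.00 | 108000.00
Σ | 8910.00 |  |  | 493290.00 | 450225.00
X̄ = 493290.00 / 8910.00 = 55.36 mm
Ȳ = 450225.00 / 8910.00 = 50.53 mm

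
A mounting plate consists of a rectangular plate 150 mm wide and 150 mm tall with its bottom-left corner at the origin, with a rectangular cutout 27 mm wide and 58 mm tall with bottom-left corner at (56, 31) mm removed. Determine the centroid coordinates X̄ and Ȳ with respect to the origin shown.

X̄ = 75.41 mm, Ȳ = 76.12 mm

Part | A | x̄ᵢ | ȳᵢ | A·x̄ᵢ | A·ȳᵢ
plate | 22500.00 | 75.00 | 75.00 | 1687500.00 | 1687500.00
hole | -1566.00 | 69.50 | 60.00 | -108837.00 | -93960.00
Σ | 20934.00 |  |  | 1578663.00 | 1593540.00
X̄ = 1578663.00 / 20934.00 = 75.41 mm
Ȳ = 1593540.00 / 20934.00 = 76.12 mm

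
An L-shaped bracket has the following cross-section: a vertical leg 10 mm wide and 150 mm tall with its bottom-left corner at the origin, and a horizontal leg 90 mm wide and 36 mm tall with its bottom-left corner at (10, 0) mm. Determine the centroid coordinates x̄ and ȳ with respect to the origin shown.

x̄ = 39.18 mm, ȳ = 36.04 mm

Part | A | x̄ᵢ | ȳᵢ | A·x̄ᵢ | A·ȳᵢ
vertical leg | 1500.00 | 5.00 | 75.00 | 7500.00 | 112500.00
horizontal leg | 3240.00 | 55.00 | 18.00 | 178200.00 | 58320.00
Σ | 4740.00 |  |  | 185700.00 | 170820.00
x̄ = 185700.00 / 4740.00 = 39.18 mm
ȳ = 170820.00 / 4740.00 = 36.04 mm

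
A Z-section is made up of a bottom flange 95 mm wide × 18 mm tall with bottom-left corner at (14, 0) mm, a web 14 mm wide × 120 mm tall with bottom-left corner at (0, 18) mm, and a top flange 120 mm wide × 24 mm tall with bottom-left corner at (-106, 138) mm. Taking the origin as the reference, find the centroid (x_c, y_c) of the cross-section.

bottom flange: A = 95 × 18 = 1710.00, centroid at (61.50, 9.00).
web: A = 14 × 120 = 1680.00, centroid at (7.00, 78.00).
top flange: A = 120 × 24 = 2880.00, centroid at (-46.00, 150.00).
ΣA = 6270.00 mm²
ΣAx_c = (1710.00)(61.50) + (1680.00)(7.00) + (2880.00)(-46.00) = -15555.00 mm³
ΣAy_c = (1710.00)(9.00) + (1680.00)(78.00) + (2880.00)(150.00) = 578430.00 mm³
x_c = -15555.00 / 6270.00 = -2.48 mm
y_c = 578430.00 / 6270.00 = 92.25 mm

x_c = -2.48 mm, y_c = 92.25 mm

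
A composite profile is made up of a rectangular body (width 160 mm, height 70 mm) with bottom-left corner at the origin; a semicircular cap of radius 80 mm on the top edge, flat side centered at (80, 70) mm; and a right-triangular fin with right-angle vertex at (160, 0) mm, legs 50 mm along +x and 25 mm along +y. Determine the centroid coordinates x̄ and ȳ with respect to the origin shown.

rectangular body: A = 160 × 70 = 11200.00, centroid at (80.00, 35.00).
semicircular top: A = ½π·80² = 10053.10, centroid at (80.00, 103.95).
triangular fin: A = ½·50·25 = 625.00, centroid at (176.67, 8.33).
ΣA = 21878.10 mm², ΣAx̄ = 1810664.39 mm³, ΣAȳ = 1442258.42 mm³.
x̄ = 1810664.39/21878.10 = 82.76 mm; ȳ = 1442258.42/21878.10 = 65.92 mm.

x̄ = 82.76 mm, ȳ = 65.92 mm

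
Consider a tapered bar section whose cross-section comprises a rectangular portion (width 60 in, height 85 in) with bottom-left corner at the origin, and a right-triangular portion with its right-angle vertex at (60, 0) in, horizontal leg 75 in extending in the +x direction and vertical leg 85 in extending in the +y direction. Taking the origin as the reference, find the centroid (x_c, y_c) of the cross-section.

x_c = 51.15 in, y_c = 37.05 in

rectangular portion: A = 60 × 85 = 5100.00, centroid at (30.00, 42.50).
triangular portion: A = ½·75·85 = 3187.50, centroid at (85.00, 28.33).
ΣA = 8287.50 in², ΣAx_c = 423937.50 in³, ΣAy_c = 307062.50 in³.
x_c = 423937.50/8287.50 = 51.15 in; y_c = 307062.50/8287.50 = 37.05 in.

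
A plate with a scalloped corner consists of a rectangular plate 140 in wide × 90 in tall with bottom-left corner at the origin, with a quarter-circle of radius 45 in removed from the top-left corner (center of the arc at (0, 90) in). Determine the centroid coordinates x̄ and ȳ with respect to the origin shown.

x̄ = 77.35 in, ȳ = 41.26 in

plate: A = 140 × 90 = 12600.00, centroid at (70.00, 45.00).
removed quarter-circle: A = −¼π·45² = -1590.43, centroid at (19.10, 70.90).
ΣA = 11009.57 in², ΣAx̄ = 851625.00 in³, ΣAȳ = 454236.18 in³.
x̄ = 851625.00/11009.57 = 77.35 in; ȳ = 454236.18/11009.57 = 41.26 in.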